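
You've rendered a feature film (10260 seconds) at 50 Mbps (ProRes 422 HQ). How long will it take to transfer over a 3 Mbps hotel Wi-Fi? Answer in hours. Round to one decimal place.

47.5 hours

File: 50.000 Mbps × 10260 s = 513000.0 Mb.
At 3 Mbps: 513000.0 / 3 = 171000.0 s ≈ 47.5 hours.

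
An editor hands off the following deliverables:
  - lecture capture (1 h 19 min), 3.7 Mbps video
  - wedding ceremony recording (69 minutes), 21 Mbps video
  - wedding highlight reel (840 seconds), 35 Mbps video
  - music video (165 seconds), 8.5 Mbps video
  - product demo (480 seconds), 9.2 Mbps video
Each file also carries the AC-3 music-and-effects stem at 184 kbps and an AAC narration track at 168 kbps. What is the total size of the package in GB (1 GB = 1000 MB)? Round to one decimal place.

Audio total: 184 + 168 = 352 kbps = 0.352 Mbps.
lecture capture: 4.052 Mbps × 4740 s = 19206.5 Mb
wedding ceremony recording: 21.352 Mbps × 4140 s = 88397.3 Mb
wedding highlight reel: 35.352 Mbps × 840 s = 29695.7 Mb
music video: 8.852 Mbps × 165 s = 1460.6 Mb
product demo: 9.552 Mbps × 480 s = 4585.0 Mb
Total: 143345.0 Mb = 17918.1 MB.
= 17.92 GB.

17.9 GB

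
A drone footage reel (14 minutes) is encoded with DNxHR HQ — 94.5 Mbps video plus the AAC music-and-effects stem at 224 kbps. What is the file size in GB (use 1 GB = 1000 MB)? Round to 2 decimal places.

14 min = 840 s
Audio: 224 kbps = 0.224 Mbps.
Total bitrate: 94.5 + 0.224 = 94.724 Mbps.
Stream data: 94.724 Mbps × 840 s = 79568.2 Mb.
79,568 Mb ÷ 8 = 9,946 MB → 9.946 GB.

9.95 GB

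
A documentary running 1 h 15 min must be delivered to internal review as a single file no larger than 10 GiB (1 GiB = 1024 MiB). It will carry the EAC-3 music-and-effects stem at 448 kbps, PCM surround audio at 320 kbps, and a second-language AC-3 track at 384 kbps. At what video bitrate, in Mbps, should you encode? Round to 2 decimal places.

17.94 Mbps

Budget: 10 GiB = 85899.3 Mb.
1 h 15 min = 75 min = 4500 s
Total bitrate budget: 85899.3 Mb / 4500 s = 19.089 Mbps.
Audio total: 448 + 320 + 384 = 1152 kbps = 1.152 Mbps.
Video: 19.089 − 1.152 = 17.937 Mbps.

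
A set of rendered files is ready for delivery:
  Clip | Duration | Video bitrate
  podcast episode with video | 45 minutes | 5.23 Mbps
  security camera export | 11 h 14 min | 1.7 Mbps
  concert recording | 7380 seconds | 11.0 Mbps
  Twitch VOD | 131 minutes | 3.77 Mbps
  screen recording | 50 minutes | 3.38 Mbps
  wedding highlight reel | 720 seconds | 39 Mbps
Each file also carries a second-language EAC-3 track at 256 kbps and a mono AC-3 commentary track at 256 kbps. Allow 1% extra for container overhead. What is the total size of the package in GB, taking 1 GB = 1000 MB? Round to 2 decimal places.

33.29 GB

Audio total: 256 + 256 = 512 kbps = 0.512 Mbps.
podcast episode with video: 5.742 Mbps × 2700 s × 1.01 = 15658.4 Mb
security camera export: 2.212 Mbps × 40440 s × 1.01 = 90347.8 Mb
concert recording: 11.512 Mbps × 7380 s × 1.01 = 85808.1 Mb
Twitch VOD: 4.282 Mbps × 7860 s × 1.01 = 33993.1 Mb
screen recording: 3.892 Mbps × 3000 s × 1.01 = 11792.8 Mb
wedding highlight reel: 39.512 Mbps × 720 s × 1.01 = 28733.1 Mb
Total: 266333.4 Mb = 33291.7 MB.
= 33.29 GB.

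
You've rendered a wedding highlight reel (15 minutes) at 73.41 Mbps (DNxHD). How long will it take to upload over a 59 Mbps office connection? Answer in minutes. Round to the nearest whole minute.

19 minutes

15 min = 900 s
File: 73.410 Mbps × 900 s = 66069.0 Mb.
At 59 Mbps: 66069.0 / 59 = 1119.8 s ≈ 18.7 minutes.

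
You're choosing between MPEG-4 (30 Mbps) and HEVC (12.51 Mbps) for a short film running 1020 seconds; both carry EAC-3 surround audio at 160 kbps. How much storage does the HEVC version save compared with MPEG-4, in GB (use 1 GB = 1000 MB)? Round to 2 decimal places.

Audio: 160 kbps = 0.160 Mbps.
MPEG-4: 30.160 Mbps × 1020 s = 30763.2 Mb = 3.845 GB.
HEVC: 12.670 Mbps × 1020 s = 12923.4 Mb = 1.615 GB.
Saving: 3.845 − 1.615 = 2.230 GB.

2.23 GB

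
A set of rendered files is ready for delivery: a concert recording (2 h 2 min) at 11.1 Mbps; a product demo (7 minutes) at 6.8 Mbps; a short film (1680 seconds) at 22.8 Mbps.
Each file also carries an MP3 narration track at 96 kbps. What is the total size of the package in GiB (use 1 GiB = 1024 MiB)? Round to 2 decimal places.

14.36 GiB

Audio: 96 kbps = 0.096 Mbps.
concert recording: 11.196 Mbps × 7320 s = 81954.7 Mb
product demo: 6.896 Mbps × 420 s = 2896.3 Mb
short film: 22.896 Mbps × 1680 s = 38465.3 Mb
Total: 123316.3 Mb = 15414.5 MB.
= 14.36 GiB.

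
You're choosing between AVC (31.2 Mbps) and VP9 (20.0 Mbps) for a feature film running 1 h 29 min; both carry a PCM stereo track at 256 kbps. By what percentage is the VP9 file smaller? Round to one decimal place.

35.6%

1 h 29 min = 89 min = 5340 s
Audio: 256 kbps = 0.256 Mbps.
AVC: 31.456 Mbps × 5340 s = 167975.0 Mb = 19.555 GiB.
VP9: 20.256 Mbps × 5340 s = 108167.0 Mb = 12.592 GiB.
Reduction: (1 − 12.592/19.555) × 100 = 35.61%.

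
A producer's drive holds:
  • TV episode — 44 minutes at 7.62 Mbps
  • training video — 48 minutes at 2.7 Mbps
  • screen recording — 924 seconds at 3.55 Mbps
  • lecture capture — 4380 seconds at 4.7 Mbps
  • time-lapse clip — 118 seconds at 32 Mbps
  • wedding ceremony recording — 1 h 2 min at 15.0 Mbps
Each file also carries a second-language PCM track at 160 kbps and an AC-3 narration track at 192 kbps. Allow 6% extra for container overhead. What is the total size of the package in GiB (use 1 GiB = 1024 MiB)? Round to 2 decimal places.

Audio total: 160 + 192 = 352 kbps = 0.352 Mbps.
TV episode: 7.972 Mbps × 2640 s × 1.06 = 22308.8 Mb
training video: 3.052 Mbps × 2880 s × 1.06 = 9317.1 Mb
screen recording: 3.902 Mbps × 924 s × 1.06 = 3821.8 Mb
lecture capture: 5.052 Mbps × 4380 s × 1.06 = 23455.4 Mb
time-lapse clip: 32.352 Mbps × 118 s × 1.06 = 4046.6 Mb
wedding ceremony recording: 15.352 Mbps × 3720 s × 1.06 = 60536.0 Mb
Total: 123485.8 Mb = 15435.7 MB.
= 14.38 GiB.

14.38 GiB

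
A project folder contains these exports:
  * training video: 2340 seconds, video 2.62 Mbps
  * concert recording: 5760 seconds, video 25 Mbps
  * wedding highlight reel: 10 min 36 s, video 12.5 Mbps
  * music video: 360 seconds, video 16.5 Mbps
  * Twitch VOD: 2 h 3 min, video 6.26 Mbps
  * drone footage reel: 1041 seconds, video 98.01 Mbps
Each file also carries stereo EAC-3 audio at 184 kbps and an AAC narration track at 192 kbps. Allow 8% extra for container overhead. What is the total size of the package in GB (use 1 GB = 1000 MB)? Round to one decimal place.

43.0 GB

Audio total: 184 + 192 = 376 kbps = 0.376 Mbps.
training video: 2.996 Mbps × 2340 s × 1.08 = 7571.5 Mb
concert recording: 25.376 Mbps × 5760 s × 1.08 = 157859.0 Mb
wedding highlight reel: 12.876 Mbps × 636 s × 1.08 = 8844.3 Mb
music video: 16.876 Mbps × 360 s × 1.08 = 6561.4 Mb
Twitch VOD: 6.636 Mbps × 7380 s × 1.08 = 52891.6 Mb
drone footage reel: 98.386 Mbps × 1041 s × 1.08 = 110613.4 Mb
Total: 344341.2 Mb = 43042.6 MB.
= 43.04 GB.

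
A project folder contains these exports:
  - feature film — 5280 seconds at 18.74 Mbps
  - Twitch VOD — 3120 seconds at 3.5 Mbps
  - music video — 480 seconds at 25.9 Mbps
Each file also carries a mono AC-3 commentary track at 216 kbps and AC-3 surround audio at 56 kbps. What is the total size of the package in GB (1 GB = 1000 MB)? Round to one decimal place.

Audio total: 216 + 56 = 272 kbps = 0.272 Mbps.
feature film: 19.012 Mbps × 5280 s = 100383.4 Mb
Twitch VOD: 3.772 Mbps × 3120 s = 11768.6 Mb
music video: 26.172 Mbps × 480 s = 12562.6 Mb
Total: 124714.6 Mb = 15589.3 MB.
= 15.59 GB.

15.6 GB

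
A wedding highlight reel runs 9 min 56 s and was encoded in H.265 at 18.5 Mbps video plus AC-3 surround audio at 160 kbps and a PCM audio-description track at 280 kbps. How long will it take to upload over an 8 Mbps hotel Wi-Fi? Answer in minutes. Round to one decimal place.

9 min 56 s = 596 s
Audio total: 160 + 280 = 440 kbps = 0.440 Mbps.
Total bitrate: 18.940 Mbps.
File: 18.940 Mbps × 596 s = 11288.2 Mb.
At 8 Mbps: 11288.2 / 8 = 1411.0 s ≈ 23.5 minutes.

23.5 minutes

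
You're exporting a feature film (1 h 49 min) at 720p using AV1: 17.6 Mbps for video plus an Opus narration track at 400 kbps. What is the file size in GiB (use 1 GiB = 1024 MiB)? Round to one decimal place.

1 h 49 min = 109 min = 6540 s
Audio: 400 kbps = 0.400 Mbps.
Total bitrate: 17.6 + 0.400 = 18.000 Mbps.
Stream data: 18.000 Mbps × 6540 s = 117720.0 Mb.
117,720 Mb = 14,715,000,000 bytes ÷ 1,073,741,824 = 13.70 GiB.

13.7 GiB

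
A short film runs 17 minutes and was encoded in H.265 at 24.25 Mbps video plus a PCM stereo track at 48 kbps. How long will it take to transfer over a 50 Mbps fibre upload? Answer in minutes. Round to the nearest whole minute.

8 minutes

17 min = 1020 s
Audio: 48 kbps = 0.048 Mbps.
Total bitrate: 24.298 Mbps.
File: 24.298 Mbps × 1020 s = 24784.0 Mb.
At 50 Mbps: 24784.0 / 50 = 495.7 s ≈ 8.26 minutes.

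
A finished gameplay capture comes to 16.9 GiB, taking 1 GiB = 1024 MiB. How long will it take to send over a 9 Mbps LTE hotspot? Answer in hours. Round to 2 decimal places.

File: 16.9 GiB = 145169.9 Mb.
At 9 Mbps: 145169.9 / 9 = 16130.0 s ≈ 4.48 hours.

4.48 hours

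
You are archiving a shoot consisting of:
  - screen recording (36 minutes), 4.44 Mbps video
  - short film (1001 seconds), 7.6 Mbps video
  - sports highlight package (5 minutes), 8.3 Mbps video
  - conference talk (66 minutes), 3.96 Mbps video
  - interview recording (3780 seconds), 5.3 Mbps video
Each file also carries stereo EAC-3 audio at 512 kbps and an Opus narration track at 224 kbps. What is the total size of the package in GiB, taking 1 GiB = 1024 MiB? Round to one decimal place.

7.4 GiB

Audio total: 512 + 224 = 736 kbps = 0.736 Mbps.
screen recording: 5.176 Mbps × 2160 s = 11180.2 Mb
short film: 8.336 Mbps × 1001 s = 8344.3 Mb
sports highlight package: 9.036 Mbps × 300 s = 2710.8 Mb
conference talk: 4.696 Mbps × 3960 s = 18596.2 Mb
interview recording: 6.036 Mbps × 3780 s = 22816.1 Mb
Total: 63647.5 Mb = 7955.9 MB.
= 7.410 GiB.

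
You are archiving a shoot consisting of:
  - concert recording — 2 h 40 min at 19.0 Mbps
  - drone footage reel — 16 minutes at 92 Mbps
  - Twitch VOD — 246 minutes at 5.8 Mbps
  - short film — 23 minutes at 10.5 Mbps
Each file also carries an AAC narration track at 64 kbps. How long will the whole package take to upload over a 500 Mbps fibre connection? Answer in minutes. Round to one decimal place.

12.4 minutes

Audio: 64 kbps = 0.064 Mbps.
concert recording: 19.064 Mbps × 9600 s = 183014.4 Mb
drone footage reel: 92.064 Mbps × 960 s = 88381.4 Mb
Twitch VOD: 5.864 Mbps × 14760 s = 86552.6 Mb
short film: 10.564 Mbps × 1380 s = 14578.3 Mb
Total: 372526.8 Mb = 46565.8 MB.
At 500 Mbps: 372526.8 / 500 = 745 s ≈ 12.4 minutes.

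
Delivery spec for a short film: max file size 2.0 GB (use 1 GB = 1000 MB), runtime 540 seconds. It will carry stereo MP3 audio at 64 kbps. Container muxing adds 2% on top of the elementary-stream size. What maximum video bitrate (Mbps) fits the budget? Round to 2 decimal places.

Budget: 2.0 GB = 16000.0 Mb.
Stream payload after overhead: 16000.0 / 1.02 = 15686.3 Mb.
Total bitrate budget: 15686.3 Mb / 540 s = 29.049 Mbps.
Audio: 64 kbps = 0.064 Mbps.
Video: 29.049 − 0.064 = 28.985 Mbps.

28.98 Mbps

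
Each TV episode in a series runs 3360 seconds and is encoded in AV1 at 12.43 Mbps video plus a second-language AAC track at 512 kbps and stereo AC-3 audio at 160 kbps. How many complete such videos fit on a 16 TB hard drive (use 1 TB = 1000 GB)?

2907

Audio total: 512 + 160 = 672 kbps = 0.672 Mbps.
Total bitrate: 13.102 Mbps.
Per item: 13.102 Mbps × 3360 s = 44,023 Mb = 5,503 MB.
Capacity: 16 TB = 128,000,000 Mb; 2907.59 items → 2907 complete.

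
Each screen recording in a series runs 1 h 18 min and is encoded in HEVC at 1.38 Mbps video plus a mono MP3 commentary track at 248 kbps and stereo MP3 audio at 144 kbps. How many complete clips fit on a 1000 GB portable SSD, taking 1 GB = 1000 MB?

1 h 18 min = 78 min = 4680 s
Audio total: 248 + 144 = 392 kbps = 0.392 Mbps.
Total bitrate: 1.772 Mbps.
Per item: 1.772 Mbps × 4680 s = 8,293 Mb = 1,037 MB.
Capacity: 1000 GB = 8,000,000 Mb; 964.67 items → 964 complete.

964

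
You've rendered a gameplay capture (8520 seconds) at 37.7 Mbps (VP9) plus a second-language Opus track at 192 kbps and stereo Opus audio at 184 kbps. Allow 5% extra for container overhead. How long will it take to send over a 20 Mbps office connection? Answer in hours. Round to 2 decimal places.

Audio total: 192 + 184 = 376 kbps = 0.376 Mbps.
Total bitrate: 38.076 Mbps.
File: 38.076 Mbps × 8520 s = 324407.5 Mb.
With 5% container overhead: ×1.05. → 340627.9 Mb.
At 20 Mbps: 340627.9 / 20 = 17031.4 s ≈ 4.73 hours.

4.73 hours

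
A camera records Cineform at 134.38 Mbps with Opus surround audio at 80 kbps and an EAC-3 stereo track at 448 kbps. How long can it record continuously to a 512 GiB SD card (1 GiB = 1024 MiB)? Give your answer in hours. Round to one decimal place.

9.1 hours

Audio total: 80 + 448 = 528 kbps = 0.528 Mbps.
Total bitrate: 134.38 + 0.528 = 134.908 Mbps.
Capacity: 512 GiB = 4,398,047 Mb.
Recording time: 4,398,047 / 134.908 = 32,600 s ≈ 9.06 hours.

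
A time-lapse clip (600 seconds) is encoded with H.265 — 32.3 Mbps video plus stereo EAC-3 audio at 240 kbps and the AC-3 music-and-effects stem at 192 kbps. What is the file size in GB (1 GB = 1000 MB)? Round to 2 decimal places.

Audio total: 240 + 192 = 432 kbps = 0.432 Mbps.
Total bitrate: 32.3 + 0.432 = 32.732 Mbps.
Stream data: 32.732 Mbps × 600 s = 19639.2 Mb.
19,639 Mb ÷ 8 = 2,455 MB → 2.455 GB.

2.45 GB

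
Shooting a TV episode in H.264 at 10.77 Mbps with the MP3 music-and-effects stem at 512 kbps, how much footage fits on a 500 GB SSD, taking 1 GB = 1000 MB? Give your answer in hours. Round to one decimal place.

Audio: 512 kbps = 0.512 Mbps.
Total bitrate: 10.77 + 0.512 = 11.282 Mbps.
Capacity: 500 GB = 4,000,000 Mb.
Recording time: 4,000,000 / 11.282 = 354,547 s ≈ 98.5 hours.

98.5 hours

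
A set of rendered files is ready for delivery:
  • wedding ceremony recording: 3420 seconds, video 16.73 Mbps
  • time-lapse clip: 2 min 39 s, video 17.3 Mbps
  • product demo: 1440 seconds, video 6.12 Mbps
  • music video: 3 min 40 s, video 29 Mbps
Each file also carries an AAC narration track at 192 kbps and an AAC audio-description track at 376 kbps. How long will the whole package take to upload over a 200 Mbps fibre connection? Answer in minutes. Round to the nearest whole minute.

Audio total: 192 + 376 = 568 kbps = 0.568 Mbps.
wedding ceremony recording: 17.298 Mbps × 3420 s = 59159.2 Mb
time-lapse clip: 17.868 Mbps × 159 s = 2841.0 Mb
product demo: 6.688 Mbps × 1440 s = 9630.7 Mb
music video: 29.568 Mbps × 220 s = 6505.0 Mb
Total: 78135.9 Mb = 9767.0 MB.
At 200 Mbps: 78135.9 / 200 = 391 s ≈ 6.51 minutes.

7 minutes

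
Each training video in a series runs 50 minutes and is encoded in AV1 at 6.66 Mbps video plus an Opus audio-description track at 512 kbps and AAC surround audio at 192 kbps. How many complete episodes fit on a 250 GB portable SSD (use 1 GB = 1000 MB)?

50 min = 3000 s
Audio total: 512 + 192 = 704 kbps = 0.704 Mbps.
Total bitrate: 7.364 Mbps.
Per item: 7.364 Mbps × 3000 s = 22,092 Mb = 2,762 MB.
Capacity: 250 GB = 2,000,000 Mb; 90.53 items → 90 complete.

90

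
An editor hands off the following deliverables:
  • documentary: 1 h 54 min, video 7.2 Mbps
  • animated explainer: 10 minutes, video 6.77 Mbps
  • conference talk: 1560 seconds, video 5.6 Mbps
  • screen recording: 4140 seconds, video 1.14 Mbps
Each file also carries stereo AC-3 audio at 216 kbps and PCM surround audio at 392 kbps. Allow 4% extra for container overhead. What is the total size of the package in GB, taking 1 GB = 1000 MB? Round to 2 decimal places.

Audio total: 216 + 392 = 608 kbps = 0.608 Mbps.
documentary: 7.808 Mbps × 6840 s × 1.04 = 55543.0 Mb
animated explainer: 7.378 Mbps × 600 s × 1.04 = 4603.9 Mb
conference talk: 6.208 Mbps × 1560 s × 1.04 = 10071.9 Mb
screen recording: 1.748 Mbps × 4140 s × 1.04 = 7526.2 Mb
Total: 77744.9 Mb = 9718.1 MB.
= 9.718 GB.

9.72 GB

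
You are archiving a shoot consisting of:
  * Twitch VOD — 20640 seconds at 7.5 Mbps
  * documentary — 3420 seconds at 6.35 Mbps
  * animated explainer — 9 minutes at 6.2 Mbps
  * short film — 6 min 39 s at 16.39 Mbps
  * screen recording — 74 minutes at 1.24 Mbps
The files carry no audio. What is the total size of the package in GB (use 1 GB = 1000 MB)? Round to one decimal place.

Twitch VOD: 7.500 Mbps × 20640 s = 154800.0 Mb
documentary: 6.350 Mbps × 3420 s = 21717.0 Mb
animated explainer: 6.200 Mbps × 540 s = 3348.0 Mb
short film: 16.390 Mbps × 399 s = 6539.6 Mb
screen recording: 1.240 Mbps × 4440 s = 5505.6 Mb
Total: 191910.2 Mb = 23988.8 MB.
= 23.99 GB.

24.0 GB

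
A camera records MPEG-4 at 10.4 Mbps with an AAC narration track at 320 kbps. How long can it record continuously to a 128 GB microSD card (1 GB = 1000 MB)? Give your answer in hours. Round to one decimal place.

26.5 hours

Audio: 320 kbps = 0.320 Mbps.
Total bitrate: 10.4 + 0.320 = 10.720 Mbps.
Capacity: 128 GB = 1,024,000 Mb.
Recording time: 1,024,000 / 10.720 = 95,522 s ≈ 26.5 hours.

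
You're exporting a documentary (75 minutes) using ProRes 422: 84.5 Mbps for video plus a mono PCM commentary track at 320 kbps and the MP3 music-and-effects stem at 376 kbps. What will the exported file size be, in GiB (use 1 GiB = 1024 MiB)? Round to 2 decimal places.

75 min = 4500 s
Audio total: 320 + 376 = 696 kbps = 0.696 Mbps.
Total bitrate: 84.5 + 0.696 = 85.196 Mbps.
Stream data: 85.196 Mbps × 4500 s = 383382.0 Mb.
383,382 Mb = 47,922,750,000 bytes ÷ 1,073,741,824 = 44.63 GiB.

44.63 GiB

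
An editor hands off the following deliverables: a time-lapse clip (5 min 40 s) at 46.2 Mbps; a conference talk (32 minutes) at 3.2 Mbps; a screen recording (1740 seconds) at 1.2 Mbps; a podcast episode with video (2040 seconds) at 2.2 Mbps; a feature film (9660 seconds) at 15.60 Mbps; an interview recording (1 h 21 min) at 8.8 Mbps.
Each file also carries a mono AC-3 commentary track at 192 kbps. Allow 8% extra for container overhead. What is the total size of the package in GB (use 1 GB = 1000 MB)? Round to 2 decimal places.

Audio: 192 kbps = 0.192 Mbps.
time-lapse clip: 46.392 Mbps × 340 s × 1.08 = 17035.1 Mb
conference talk: 3.392 Mbps × 1920 s × 1.08 = 7033.7 Mb
screen recording: 1.392 Mbps × 1740 s × 1.08 = 2615.8 Mb
podcast episode with video: 2.392 Mbps × 2040 s × 1.08 = 5270.1 Mb
feature film: 15.792 Mbps × 9660 s × 1.08 = 164754.8 Mb
interview recording: 8.992 Mbps × 4860 s × 1.08 = 47197.2 Mb
Total: 243906.7 Mb = 30488.3 MB.
= 30.49 GB.

30.49 GB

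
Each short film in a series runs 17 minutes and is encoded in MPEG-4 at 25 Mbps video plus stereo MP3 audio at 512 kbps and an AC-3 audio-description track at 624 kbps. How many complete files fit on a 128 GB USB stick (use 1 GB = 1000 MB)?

38

17 min = 1020 s
Audio total: 512 + 624 = 1136 kbps = 1.136 Mbps.
Total bitrate: 26.136 Mbps.
Per item: 26.136 Mbps × 1020 s = 26,659 Mb = 3,332 MB.
Capacity: 128 GB = 1,024,000 Mb; 38.41 items → 38 complete.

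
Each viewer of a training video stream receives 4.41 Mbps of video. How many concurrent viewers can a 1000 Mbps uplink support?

226

1000 Mbps = 1,000 Mbps; 1,000 / 4.410 = 226.76 → 226 viewers.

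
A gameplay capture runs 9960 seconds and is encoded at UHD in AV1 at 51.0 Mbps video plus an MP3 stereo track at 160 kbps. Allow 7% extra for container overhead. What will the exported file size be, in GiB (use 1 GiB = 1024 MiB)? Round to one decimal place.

Audio: 160 kbps = 0.160 Mbps.
Total bitrate: 51.0 + 0.160 = 51.160 Mbps.
Stream data: 51.160 Mbps × 9960 s = 509553.6 Mb.
With 7% container overhead: ×1.07.
545,222 Mb = 68,152,794,000 bytes ÷ 1,073,741,824 = 63.47 GiB.

63.5 GiB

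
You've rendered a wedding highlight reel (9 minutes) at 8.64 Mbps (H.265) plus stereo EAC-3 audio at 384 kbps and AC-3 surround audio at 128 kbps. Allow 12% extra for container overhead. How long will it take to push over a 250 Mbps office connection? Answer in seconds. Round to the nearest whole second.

9 min = 540 s
Audio total: 384 + 128 = 512 kbps = 0.512 Mbps.
Total bitrate: 9.152 Mbps.
File: 9.152 Mbps × 540 s = 4942.1 Mb.
With 12% container overhead: ×1.12. → 5535.1 Mb.
At 250 Mbps: 5535.1 / 250 = 22.1 s ≈ 22.1 seconds.

22 seconds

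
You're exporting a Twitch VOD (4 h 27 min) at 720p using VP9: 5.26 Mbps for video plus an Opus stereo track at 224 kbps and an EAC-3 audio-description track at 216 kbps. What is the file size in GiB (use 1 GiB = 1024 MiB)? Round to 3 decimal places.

10.630 GiB

4 h 27 min = 267 min = 16020 s
Audio total: 224 + 216 = 440 kbps = 0.440 Mbps.
Total bitrate: 5.26 + 0.440 = 5.700 Mbps.
Stream data: 5.700 Mbps × 16020 s = 91314.0 Mb.
91,314 Mb = 11,414,250,000 bytes ÷ 1,073,741,824 = 10.63 GiB.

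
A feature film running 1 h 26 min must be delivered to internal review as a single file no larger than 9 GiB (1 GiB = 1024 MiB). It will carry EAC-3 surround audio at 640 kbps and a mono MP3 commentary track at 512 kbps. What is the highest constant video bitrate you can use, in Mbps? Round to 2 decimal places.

Budget: 9 GiB = 77309.4 Mb.
1 h 26 min = 86 min = 5160 s
Total bitrate budget: 77309.4 Mb / 5160 s = 14.982 Mbps.
Audio total: 640 + 512 = 1152 kbps = 1.152 Mbps.
Video: 14.982 − 1.152 = 13.830 Mbps.

13.83 Mbps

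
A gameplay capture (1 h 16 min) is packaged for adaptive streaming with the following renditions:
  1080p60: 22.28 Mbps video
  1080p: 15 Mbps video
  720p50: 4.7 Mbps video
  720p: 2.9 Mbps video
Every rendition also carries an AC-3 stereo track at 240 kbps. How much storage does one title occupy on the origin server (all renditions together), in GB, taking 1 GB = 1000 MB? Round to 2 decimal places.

26.13 GB

1 h 16 min = 76 min = 4560 s
Audio: 240 kbps = 0.240 Mbps.
Sum of rendition bitrates: (22.28+0.240) + (15+0.240) + (4.7+0.240) + (2.9+0.240) = 45.840 Mbps.
× 4560 s = 209,030 Mb = 26,129 MB = 26.13 GB.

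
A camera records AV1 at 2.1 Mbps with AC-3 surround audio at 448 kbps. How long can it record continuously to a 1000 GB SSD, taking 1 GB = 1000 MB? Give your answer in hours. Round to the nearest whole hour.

Audio: 448 kbps = 0.448 Mbps.
Total bitrate: 2.1 + 0.448 = 2.548 Mbps.
Capacity: 1000 GB = 8,000,000 Mb.
Recording time: 8,000,000 / 2.548 = 3,139,717 s ≈ 872 hours.

872 hours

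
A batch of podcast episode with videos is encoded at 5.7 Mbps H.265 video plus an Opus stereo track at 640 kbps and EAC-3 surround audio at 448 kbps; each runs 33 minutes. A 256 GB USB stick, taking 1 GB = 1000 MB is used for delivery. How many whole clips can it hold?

152

33 min = 1980 s
Audio total: 640 + 448 = 1088 kbps = 1.088 Mbps.
Total bitrate: 6.788 Mbps.
Per item: 6.788 Mbps × 1980 s = 13,440 Mb = 1,680 MB.
Capacity: 256 GB = 2,048,000 Mb; 152.38 items → 152 complete.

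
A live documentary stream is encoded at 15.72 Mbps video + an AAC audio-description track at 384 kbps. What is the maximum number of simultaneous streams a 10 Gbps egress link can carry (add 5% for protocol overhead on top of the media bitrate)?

591

Audio: 384 kbps = 0.384 Mbps.
Per-viewer media rate: 16.104 Mbps.
On the wire with 5% overhead: 16.909 Mbps.
10 Gbps = 10,000 Mbps; 10,000 / 16.909 = 591.39 → 591 viewers.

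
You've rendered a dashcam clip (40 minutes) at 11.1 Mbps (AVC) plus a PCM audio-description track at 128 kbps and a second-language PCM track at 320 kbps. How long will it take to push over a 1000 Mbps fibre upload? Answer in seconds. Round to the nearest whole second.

28 seconds

40 min = 2400 s
Audio total: 128 + 320 = 448 kbps = 0.448 Mbps.
Total bitrate: 11.548 Mbps.
File: 11.548 Mbps × 2400 s = 27715.2 Mb.
At 1000 Mbps: 27715.2 / 1000 = 27.7 s ≈ 27.7 seconds.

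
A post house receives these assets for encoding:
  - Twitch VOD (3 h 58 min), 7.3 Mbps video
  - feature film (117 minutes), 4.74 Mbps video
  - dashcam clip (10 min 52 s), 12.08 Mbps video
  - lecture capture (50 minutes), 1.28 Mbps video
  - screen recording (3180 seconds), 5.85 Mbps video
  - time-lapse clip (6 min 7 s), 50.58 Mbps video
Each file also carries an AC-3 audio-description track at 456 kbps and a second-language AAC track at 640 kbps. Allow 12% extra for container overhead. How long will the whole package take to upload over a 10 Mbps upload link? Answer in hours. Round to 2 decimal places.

6.77 hours

Audio total: 456 + 640 = 1096 kbps = 1.096 Mbps.
Twitch VOD: 8.396 Mbps × 14280 s × 1.12 = 134282.3 Mb
feature film: 5.836 Mbps × 7020 s × 1.12 = 45885.0 Mb
dashcam clip: 13.176 Mbps × 652 s × 1.12 = 9621.6 Mb
lecture capture: 2.376 Mbps × 3000 s × 1.12 = 7983.4 Mb
screen recording: 6.946 Mbps × 3180 s × 1.12 = 24738.9 Mb
time-lapse clip: 51.676 Mbps × 367 s × 1.12 = 21240.9 Mb
Total: 243752.0 Mb = 30469.0 MB.
At 10 Mbps: 243752.0 / 10 = 24375 s ≈ 6.77 hours.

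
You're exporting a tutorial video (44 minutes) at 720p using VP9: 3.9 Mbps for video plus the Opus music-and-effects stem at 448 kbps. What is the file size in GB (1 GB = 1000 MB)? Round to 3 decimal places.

1.435 GB

44 min = 2640 s
Audio: 448 kbps = 0.448 Mbps.
Total bitrate: 3.9 + 0.448 = 4.348 Mbps.
Stream data: 4.348 Mbps × 2640 s = 11478.7 Mb.
11,479 Mb ÷ 8 = 1,435 MB → 1.435 GB.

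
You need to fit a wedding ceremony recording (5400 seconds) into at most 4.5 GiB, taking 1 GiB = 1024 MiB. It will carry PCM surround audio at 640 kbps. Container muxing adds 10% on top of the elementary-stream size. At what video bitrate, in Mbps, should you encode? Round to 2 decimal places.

Budget: 4.5 GiB = 38654.7 Mb.
Stream payload after overhead: 38654.7 / 1.10 = 35140.6 Mb.
Total bitrate budget: 35140.6 Mb / 5400 s = 6.508 Mbps.
Audio: 640 kbps = 0.640 Mbps.
Video: 6.508 − 0.640 = 5.868 Mbps.

5.87 Mbps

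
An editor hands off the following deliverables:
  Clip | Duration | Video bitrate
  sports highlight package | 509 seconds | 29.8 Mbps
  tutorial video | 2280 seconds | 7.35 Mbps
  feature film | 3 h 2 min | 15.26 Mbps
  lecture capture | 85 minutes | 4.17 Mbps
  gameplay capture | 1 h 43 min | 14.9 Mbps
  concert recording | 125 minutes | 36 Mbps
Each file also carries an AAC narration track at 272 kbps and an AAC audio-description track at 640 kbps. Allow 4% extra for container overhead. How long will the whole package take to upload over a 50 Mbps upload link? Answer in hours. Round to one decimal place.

3.5 hours

Audio total: 272 + 640 = 912 kbps = 0.912 Mbps.
sports highlight package: 30.712 Mbps × 509 s × 1.04 = 16257.7 Mb
tutorial video: 8.262 Mbps × 2280 s × 1.04 = 19590.9 Mb
feature film: 16.172 Mbps × 10920 s × 1.04 = 183662.2 Mb
lecture capture: 5.082 Mbps × 5100 s × 1.04 = 26954.9 Mb
gameplay capture: 15.812 Mbps × 6180 s × 1.04 = 101626.9 Mb
concert recording: 36.912 Mbps × 7500 s × 1.04 = 287913.6 Mb
Total: 636006.1 Mb = 79500.8 MB.
At 50 Mbps: 636006.1 / 50 = 12720 s ≈ 3.53 hours.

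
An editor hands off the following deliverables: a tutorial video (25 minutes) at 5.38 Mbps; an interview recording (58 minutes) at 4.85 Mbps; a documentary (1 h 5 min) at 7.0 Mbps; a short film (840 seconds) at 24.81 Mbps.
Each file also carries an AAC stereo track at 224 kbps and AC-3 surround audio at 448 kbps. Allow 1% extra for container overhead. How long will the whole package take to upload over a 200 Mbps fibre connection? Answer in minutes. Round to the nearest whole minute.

7 minutes

Audio total: 224 + 448 = 672 kbps = 0.672 Mbps.
tutorial video: 6.052 Mbps × 1500 s × 1.01 = 9168.8 Mb
interview recording: 5.522 Mbps × 3480 s × 1.01 = 19408.7 Mb
documentary: 7.672 Mbps × 3900 s × 1.01 = 30220.0 Mb
short film: 25.482 Mbps × 840 s × 1.01 = 21618.9 Mb
Total: 80416.4 Mb = 10052.1 MB.
At 200 Mbps: 80416.4 / 200 = 402 s ≈ 6.7 minutes.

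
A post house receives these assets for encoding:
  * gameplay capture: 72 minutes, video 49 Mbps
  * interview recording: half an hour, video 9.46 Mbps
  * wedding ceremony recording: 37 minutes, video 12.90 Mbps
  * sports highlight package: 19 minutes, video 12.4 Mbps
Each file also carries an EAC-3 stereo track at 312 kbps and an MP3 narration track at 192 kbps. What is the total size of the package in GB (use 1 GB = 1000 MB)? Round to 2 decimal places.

34.53 GB

Audio total: 312 + 192 = 504 kbps = 0.504 Mbps.
gameplay capture: 49.504 Mbps × 4320 s = 213857.3 Mb
interview recording: 9.964 Mbps × 1800 s = 17935.2 Mb
wedding ceremony recording: 13.404 Mbps × 2220 s = 29756.9 Mb
sports highlight package: 12.904 Mbps × 1140 s = 14710.6 Mb
Total: 276259.9 Mb = 34532.5 MB.
= 34.53 GB.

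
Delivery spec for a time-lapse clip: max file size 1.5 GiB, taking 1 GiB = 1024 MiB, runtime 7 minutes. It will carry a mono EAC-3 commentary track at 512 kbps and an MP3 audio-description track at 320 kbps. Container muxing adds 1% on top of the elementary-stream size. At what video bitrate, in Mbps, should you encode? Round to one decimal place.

Budget: 1.5 GiB = 12884.9 Mb.
Stream payload after overhead: 12884.9 / 1.01 = 12757.3 Mb.
7 min = 420 s
Total bitrate budget: 12757.3 Mb / 420 s = 30.375 Mbps.
Audio total: 512 + 320 = 832 kbps = 0.832 Mbps.
Video: 30.375 − 0.832 = 29.543 Mbps.

29.5 Mbps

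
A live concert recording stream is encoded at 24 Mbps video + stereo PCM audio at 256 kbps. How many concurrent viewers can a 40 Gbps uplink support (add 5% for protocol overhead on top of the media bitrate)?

Audio: 256 kbps = 0.256 Mbps.
Per-viewer media rate: 24.256 Mbps.
On the wire with 5% overhead: 25.469 Mbps.
40 Gbps = 40,000 Mbps; 40,000 / 25.469 = 1570.55 → 1570 viewers.

1570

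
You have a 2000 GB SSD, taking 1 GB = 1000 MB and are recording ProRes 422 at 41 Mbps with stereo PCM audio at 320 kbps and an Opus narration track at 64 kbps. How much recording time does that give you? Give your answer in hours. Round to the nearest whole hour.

Audio total: 320 + 64 = 384 kbps = 0.384 Mbps.
Total bitrate: 41 + 0.384 = 41.384 Mbps.
Capacity: 2000 GB = 16,000,000 Mb.
Recording time: 16,000,000 / 41.384 = 386,623 s ≈ 107 hours.

107 hours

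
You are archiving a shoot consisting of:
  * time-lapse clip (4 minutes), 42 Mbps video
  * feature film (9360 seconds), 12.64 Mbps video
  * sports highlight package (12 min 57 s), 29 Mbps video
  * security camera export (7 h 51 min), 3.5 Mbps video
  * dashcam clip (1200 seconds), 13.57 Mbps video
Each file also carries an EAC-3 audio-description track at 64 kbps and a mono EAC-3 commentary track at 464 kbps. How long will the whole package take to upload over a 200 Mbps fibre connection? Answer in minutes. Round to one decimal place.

Audio total: 64 + 464 = 528 kbps = 0.528 Mbps.
time-lapse clip: 42.528 Mbps × 240 s = 10206.7 Mb
feature film: 13.168 Mbps × 9360 s = 123252.5 Mb
sports highlight package: 29.528 Mbps × 777 s = 22943.3 Mb
security camera export: 4.028 Mbps × 28260 s = 113831.3 Mb
dashcam clip: 14.098 Mbps × 1200 s = 16917.6 Mb
Total: 287151.3 Mb = 35893.9 MB.
At 200 Mbps: 287151.3 / 200 = 1436 s ≈ 23.9 minutes.

23.9 minutes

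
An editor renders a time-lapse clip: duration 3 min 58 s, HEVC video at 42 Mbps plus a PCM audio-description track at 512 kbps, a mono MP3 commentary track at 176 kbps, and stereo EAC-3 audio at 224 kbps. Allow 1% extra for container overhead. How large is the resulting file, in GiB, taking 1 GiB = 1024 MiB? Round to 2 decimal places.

1.20 GiB

3 min 58 s = 238 s
Audio total: 512 + 176 + 224 = 912 kbps = 0.912 Mbps.
Total bitrate: 42 + 0.912 = 42.912 Mbps.
Stream data: 42.912 Mbps × 238 s = 10213.1 Mb.
With 1% container overhead: ×1.01.
10,315 Mb = 1,289,398,320 bytes ÷ 1,073,741,824 = 1.201 GiB.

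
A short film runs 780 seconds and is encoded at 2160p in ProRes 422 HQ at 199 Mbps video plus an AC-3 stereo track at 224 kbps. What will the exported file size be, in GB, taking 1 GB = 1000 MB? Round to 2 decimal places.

Audio: 224 kbps = 0.224 Mbps.
Total bitrate: 199 + 0.224 = 199.224 Mbps.
Stream data: 199.224 Mbps × 780 s = 155394.7 Mb.
155,395 Mb ÷ 8 = 19,424 MB → 19.42 GB.

19.42 GB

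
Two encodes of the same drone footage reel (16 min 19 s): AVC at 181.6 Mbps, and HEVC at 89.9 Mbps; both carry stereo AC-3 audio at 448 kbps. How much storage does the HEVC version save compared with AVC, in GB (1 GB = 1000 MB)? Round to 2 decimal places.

16 min 19 s = 979 s
Audio: 448 kbps = 0.448 Mbps.
AVC: 182.048 Mbps × 979 s = 178225.0 Mb = 22.278 GB.
HEVC: 90.348 Mbps × 979 s = 88450.7 Mb = 11.056 GB.
Saving: 22.278 − 11.056 = 11.222 GB.

11.22 GB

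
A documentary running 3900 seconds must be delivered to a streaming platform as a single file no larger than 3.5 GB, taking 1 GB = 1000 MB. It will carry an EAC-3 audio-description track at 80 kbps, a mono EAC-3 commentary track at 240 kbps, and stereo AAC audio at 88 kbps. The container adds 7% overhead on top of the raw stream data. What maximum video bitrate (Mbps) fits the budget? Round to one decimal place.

6.3 Mbps

Budget: 3.5 GB = 28000.0 Mb.
Stream payload after overhead: 28000.0 / 1.07 = 26168.2 Mb.
Total bitrate budget: 26168.2 Mb / 3900 s = 6.710 Mbps.
Audio total: 80 + 240 + 88 = 408 kbps = 0.408 Mbps.
Video: 6.710 − 0.408 = 6.302 Mbps.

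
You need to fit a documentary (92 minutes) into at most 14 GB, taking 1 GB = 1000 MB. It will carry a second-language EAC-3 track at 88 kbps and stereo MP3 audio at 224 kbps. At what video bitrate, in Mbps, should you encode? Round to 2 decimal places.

Budget: 14 GB = 112000.0 Mb.
92 min = 5520 s
Total bitrate budget: 112000.0 Mb / 5520 s = 20.290 Mbps.
Audio total: 88 + 224 = 312 kbps = 0.312 Mbps.
Video: 20.290 − 0.312 = 19.978 Mbps.

19.98 Mbps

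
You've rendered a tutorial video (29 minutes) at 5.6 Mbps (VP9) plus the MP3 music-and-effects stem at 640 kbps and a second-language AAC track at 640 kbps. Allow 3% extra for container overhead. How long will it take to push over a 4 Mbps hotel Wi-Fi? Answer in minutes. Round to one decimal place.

51.4 minutes

29 min = 1740 s
Audio total: 640 + 640 = 1280 kbps = 1.280 Mbps.
Total bitrate: 6.880 Mbps.
File: 6.880 Mbps × 1740 s = 11971.2 Mb.
With 3% container overhead: ×1.03. → 12330.3 Mb.
At 4 Mbps: 12330.3 / 4 = 3082.6 s ≈ 51.4 minutes.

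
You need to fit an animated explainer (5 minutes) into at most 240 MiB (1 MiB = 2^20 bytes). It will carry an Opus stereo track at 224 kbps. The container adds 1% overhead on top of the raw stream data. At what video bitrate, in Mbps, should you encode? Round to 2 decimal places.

Budget: 240 MiB = 2013.3 Mb.
Stream payload after overhead: 2013.3 / 1.01 = 1993.3 Mb.
5 min = 300 s
Total bitrate budget: 1993.3 Mb / 300 s = 6.644 Mbps.
Audio: 224 kbps = 0.224 Mbps.
Video: 6.644 − 0.224 = 6.420 Mbps.

6.42 Mbps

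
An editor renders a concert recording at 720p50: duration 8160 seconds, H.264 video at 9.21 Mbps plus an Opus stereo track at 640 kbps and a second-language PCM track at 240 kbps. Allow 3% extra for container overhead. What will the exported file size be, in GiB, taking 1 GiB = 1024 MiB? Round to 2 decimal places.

9.87 GiB

Audio total: 640 + 240 = 880 kbps = 0.880 Mbps.
Total bitrate: 9.21 + 0.880 = 10.090 Mbps.
Stream data: 10.090 Mbps × 8160 s = 82334.4 Mb.
With 3% container overhead: ×1.03.
84,804 Mb = 10,600,554,000 bytes ÷ 1,073,741,824 = 9.873 GiB.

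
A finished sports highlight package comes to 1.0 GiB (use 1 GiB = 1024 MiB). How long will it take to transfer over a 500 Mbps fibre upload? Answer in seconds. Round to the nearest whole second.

File: 1.0 GiB = 8589.9 Mb.
At 500 Mbps: 8589.9 / 500 = 17.2 s ≈ 17.2 seconds.

17 seconds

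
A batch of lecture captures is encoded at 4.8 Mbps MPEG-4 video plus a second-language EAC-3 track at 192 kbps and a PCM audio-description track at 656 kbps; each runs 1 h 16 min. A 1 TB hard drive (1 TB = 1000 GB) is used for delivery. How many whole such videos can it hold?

1 h 16 min = 76 min = 4560 s
Audio total: 192 + 656 = 848 kbps = 0.848 Mbps.
Total bitrate: 5.648 Mbps.
Per item: 5.648 Mbps × 4560 s = 25,755 Mb = 3,219 MB.
Capacity: 1 TB = 8,000,000 Mb; 310.62 items → 310 complete.

310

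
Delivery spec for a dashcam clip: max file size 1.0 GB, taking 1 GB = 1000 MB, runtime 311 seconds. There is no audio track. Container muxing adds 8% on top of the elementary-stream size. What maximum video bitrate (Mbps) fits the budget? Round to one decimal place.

Budget: 1.0 GB = 8000.0 Mb.
Stream payload after overhead: 8000.0 / 1.08 = 7407.4 Mb.
Total bitrate budget: 7407.4 Mb / 311 s = 23.818 Mbps.

23.8 Mbps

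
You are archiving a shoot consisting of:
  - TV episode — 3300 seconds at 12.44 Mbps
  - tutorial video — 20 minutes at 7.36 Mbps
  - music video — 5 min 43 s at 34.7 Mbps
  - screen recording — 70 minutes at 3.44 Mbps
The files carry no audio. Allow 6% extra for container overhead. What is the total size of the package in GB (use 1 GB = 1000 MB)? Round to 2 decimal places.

10.10 GB

TV episode: 12.440 Mbps × 3300 s × 1.06 = 43515.1 Mb
tutorial video: 7.360 Mbps × 1200 s × 1.06 = 9361.9 Mb
music video: 34.700 Mbps × 343 s × 1.06 = 12616.2 Mb
screen recording: 3.440 Mbps × 4200 s × 1.06 = 15314.9 Mb
Total: 80808.1 Mb = 10101.0 MB.
= 10.10 GB.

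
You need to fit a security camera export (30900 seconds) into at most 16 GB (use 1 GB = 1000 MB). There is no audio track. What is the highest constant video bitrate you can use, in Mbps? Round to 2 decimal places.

Budget: 16 GB = 128000.0 Mb.
Total bitrate budget: 128000.0 Mb / 30900 s = 4.142 Mbps.

4.14 Mbps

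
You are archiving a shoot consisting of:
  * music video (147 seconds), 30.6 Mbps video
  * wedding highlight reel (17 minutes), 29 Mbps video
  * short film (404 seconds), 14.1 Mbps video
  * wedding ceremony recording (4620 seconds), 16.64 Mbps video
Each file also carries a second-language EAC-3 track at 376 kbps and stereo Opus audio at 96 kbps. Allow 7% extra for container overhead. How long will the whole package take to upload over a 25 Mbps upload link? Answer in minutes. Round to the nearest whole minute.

Audio total: 376 + 96 = 472 kbps = 0.472 Mbps.
music video: 31.072 Mbps × 147 s × 1.07 = 4887.3 Mb
wedding highlight reel: 29.472 Mbps × 1020 s × 1.07 = 32165.7 Mb
short film: 14.572 Mbps × 404 s × 1.07 = 6299.2 Mb
wedding ceremony recording: 17.112 Mbps × 4620 s × 1.07 = 84591.5 Mb
Total: 127943.7 Mb = 15993.0 MB.
At 25 Mbps: 127943.7 / 25 = 5118 s ≈ 85.3 minutes.

85 minutes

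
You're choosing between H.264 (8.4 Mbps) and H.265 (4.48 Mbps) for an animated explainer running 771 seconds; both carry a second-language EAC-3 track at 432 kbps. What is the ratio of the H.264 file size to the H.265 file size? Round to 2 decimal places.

1.80

Audio: 432 kbps = 0.432 Mbps.
H.264: 8.832 Mbps × 771 s = 6809.5 Mb = 0.793 GiB.
H.265: 4.912 Mbps × 771 s = 3787.2 Mb = 0.441 GiB.
Ratio: 0.793 / 0.441 = 1.798.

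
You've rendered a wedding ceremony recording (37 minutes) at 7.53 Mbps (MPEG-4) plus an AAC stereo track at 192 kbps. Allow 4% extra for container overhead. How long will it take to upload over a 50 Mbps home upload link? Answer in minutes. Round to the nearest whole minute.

37 min = 2220 s
Audio: 192 kbps = 0.192 Mbps.
Total bitrate: 7.722 Mbps.
File: 7.722 Mbps × 2220 s = 17142.8 Mb.
With 4% container overhead: ×1.04. → 17828.6 Mb.
At 50 Mbps: 17828.6 / 50 = 356.6 s ≈ 5.94 minutes.

6 minutes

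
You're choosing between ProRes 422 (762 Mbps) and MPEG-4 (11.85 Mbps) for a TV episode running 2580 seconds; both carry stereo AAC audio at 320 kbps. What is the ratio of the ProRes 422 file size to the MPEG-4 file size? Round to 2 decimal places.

Audio: 320 kbps = 0.320 Mbps.
ProRes 422: 762.320 Mbps × 2580 s = 1966785.6 Mb = 228.964 GiB.
MPEG-4: 12.170 Mbps × 2580 s = 31398.6 Mb = 3.655 GiB.
Ratio: 228.964 / 3.655 = 62.639.

62.64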